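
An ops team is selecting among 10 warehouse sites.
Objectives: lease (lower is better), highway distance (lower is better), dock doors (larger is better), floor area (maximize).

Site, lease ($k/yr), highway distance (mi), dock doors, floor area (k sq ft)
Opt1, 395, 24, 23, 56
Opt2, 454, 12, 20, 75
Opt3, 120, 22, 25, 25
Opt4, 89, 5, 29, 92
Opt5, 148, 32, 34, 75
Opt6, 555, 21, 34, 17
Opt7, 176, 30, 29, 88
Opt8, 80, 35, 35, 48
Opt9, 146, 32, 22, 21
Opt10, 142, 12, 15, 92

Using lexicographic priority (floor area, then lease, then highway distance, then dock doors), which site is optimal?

Opt4

First maximize floor area: best is 92, kept {Opt4, Opt10}.
Then minimize lease: best is 89, kept {Opt4}.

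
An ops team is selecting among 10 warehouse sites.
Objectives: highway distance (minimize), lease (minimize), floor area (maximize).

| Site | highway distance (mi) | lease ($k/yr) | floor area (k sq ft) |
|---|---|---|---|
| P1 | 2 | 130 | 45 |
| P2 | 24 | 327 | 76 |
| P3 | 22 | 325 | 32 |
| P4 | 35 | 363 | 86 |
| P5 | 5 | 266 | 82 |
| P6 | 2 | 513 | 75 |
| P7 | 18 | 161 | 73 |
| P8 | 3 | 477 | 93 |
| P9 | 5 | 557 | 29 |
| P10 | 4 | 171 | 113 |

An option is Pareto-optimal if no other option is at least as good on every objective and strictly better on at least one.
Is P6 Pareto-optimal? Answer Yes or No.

Yes

P1: worse on floor area (45 vs 75).
P2: worse on highway distance (24 vs 2).
P3: worse on highway distance (22 vs 2).
P4: worse on highway distance (35 vs 2).
P5: worse on highway distance (5 vs 2).
P7: worse on highway distance (18 vs 2).
P8: worse on highway distance (3 vs 2).
P9: worse on highway distance (5 vs 2).
P10: worse on highway distance (4 vs 2).
No option is at least as good as P6 on every objective and strictly better on one.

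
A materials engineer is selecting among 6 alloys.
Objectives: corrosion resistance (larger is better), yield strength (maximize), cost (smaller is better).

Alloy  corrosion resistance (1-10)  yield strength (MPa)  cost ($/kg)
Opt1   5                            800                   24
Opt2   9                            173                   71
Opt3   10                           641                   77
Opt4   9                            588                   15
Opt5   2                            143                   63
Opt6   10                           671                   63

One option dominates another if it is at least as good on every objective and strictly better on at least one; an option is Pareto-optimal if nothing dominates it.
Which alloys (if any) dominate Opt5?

Opt1: corrosion resistance 5≥2, yield strength 800≥143, cost 24≤63 — dominates Opt5.
Opt4: corrosion resistance 9≥2, yield strength 588≥143, cost 15≤63 — dominates Opt5.
Opt6: corrosion resistance 10≥2, yield strength 671≥143, cost 63≤63 — dominates Opt5.
Others (Opt2, Opt3) are each worse than Opt5 on at least one objective.

Opt1, Opt4, Opt6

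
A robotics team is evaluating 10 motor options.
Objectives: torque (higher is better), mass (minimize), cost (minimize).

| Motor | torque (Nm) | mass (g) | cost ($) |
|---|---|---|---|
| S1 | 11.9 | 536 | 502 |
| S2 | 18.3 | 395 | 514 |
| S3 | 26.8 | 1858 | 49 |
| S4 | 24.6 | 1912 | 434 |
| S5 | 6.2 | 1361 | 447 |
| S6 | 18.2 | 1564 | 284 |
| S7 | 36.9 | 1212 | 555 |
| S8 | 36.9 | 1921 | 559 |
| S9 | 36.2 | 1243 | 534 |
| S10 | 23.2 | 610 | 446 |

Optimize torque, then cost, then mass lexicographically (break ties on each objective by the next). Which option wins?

First maximize torque: best is 36.9, kept {S7, S8}.
Then minimize cost: best is 555, kept {S7}.

S7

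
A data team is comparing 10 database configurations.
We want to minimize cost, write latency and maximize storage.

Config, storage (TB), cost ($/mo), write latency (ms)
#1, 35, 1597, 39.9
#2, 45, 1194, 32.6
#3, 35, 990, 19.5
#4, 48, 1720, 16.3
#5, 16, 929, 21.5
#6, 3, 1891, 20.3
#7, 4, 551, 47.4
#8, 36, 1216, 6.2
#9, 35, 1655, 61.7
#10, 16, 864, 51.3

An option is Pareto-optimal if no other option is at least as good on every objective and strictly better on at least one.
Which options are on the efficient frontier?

#2, #3, #4, #5, #7, #8, #10

#1: dominated by #2 (storage 45≥35, cost 1194≤1597, write latency 32.6≤39.9).
#2: not dominated.
#3: not dominated.
#4: not dominated (best storage).
#5: not dominated.
#6: dominated by #3 (storage 35≥3, cost 990≤1891, write latency 19.5≤20.3).
#7: not dominated (best cost).
#8: not dominated (best write latency).
#9: dominated by #1 (storage 35≥35, cost 1597≤1655, write latency 39.9≤61.7).
#10: not dominated.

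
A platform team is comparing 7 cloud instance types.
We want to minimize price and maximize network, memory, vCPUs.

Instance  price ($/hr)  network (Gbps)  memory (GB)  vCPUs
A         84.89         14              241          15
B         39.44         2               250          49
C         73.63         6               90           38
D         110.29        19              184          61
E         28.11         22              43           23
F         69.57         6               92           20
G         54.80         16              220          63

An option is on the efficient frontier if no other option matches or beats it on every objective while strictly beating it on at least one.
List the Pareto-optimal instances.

A: not dominated.
B: not dominated (best memory).
C: dominated by G (price 54.80≤73.63, network 16≥6, memory 220≥90, vCPUs 63≥38).
D: not dominated.
E: not dominated (best price).
F: dominated by G (price 54.80≤69.57, network 16≥6, memory 220≥92, vCPUs 63≥20).
G: not dominated (best vCPUs).

A, B, D, E, G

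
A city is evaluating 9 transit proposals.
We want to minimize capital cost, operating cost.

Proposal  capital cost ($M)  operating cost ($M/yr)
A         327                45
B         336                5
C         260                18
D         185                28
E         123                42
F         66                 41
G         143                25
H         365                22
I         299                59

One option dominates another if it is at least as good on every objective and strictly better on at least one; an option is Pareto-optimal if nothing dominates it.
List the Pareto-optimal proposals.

B, C, F, G

A: dominated by C (capital cost 260≤327, operating cost 18≤45).
B: not dominated (best operating cost).
C: not dominated.
D: dominated by G (capital cost 143≤185, operating cost 25≤28).
E: dominated by F (capital cost 66≤123, operating cost 41≤42).
F: not dominated (best capital cost).
G: not dominated.
H: dominated by B (capital cost 336≤365, operating cost 5≤22).
I: dominated by C (capital cost 260≤299, operating cost 18≤59).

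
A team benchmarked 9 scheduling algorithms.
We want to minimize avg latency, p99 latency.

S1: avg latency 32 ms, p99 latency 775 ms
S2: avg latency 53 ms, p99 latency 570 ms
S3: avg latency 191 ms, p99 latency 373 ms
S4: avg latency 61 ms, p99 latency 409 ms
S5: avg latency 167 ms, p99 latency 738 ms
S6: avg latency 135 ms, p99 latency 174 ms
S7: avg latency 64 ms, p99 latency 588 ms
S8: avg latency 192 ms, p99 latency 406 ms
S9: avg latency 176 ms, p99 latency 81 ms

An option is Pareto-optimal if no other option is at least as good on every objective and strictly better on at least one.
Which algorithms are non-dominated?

S1: not dominated (best avg latency).
S2: not dominated.
S3: dominated by S6 (avg latency 135≤191, p99 latency 174≤373).
S4: not dominated.
S5: dominated by S2 (avg latency 53≤167, p99 latency 570≤738).
S6: not dominated.
S7: dominated by S2 (avg latency 53≤64, p99 latency 570≤588).
S8: dominated by S3 (avg latency 191≤192, p99 latency 373≤406).
S9: not dominated (best p99 latency).

S1, S2, S4, S6, S9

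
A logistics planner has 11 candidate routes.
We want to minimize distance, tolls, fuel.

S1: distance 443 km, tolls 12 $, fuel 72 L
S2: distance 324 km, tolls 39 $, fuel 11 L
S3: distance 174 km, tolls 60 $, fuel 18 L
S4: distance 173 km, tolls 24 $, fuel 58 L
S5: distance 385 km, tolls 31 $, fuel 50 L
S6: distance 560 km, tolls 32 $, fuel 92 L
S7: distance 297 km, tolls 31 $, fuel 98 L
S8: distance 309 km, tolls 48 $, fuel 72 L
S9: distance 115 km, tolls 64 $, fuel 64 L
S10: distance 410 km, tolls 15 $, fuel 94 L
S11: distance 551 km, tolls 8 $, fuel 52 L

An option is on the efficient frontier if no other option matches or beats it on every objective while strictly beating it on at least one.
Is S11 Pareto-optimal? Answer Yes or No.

Yes

S1: worse on tolls (12 vs 8).
S2: worse on tolls (39 vs 8).
S3: worse on tolls (60 vs 8).
S4: worse on tolls (24 vs 8).
S5: worse on tolls (31 vs 8).
S6: worse on distance (560 vs 551).
S7: worse on tolls (31 vs 8).
S8: worse on tolls (48 vs 8).
S9: worse on tolls (64 vs 8).
S10: worse on tolls (15 vs 8).
No option is at least as good as S11 on every objective and strictly better on one.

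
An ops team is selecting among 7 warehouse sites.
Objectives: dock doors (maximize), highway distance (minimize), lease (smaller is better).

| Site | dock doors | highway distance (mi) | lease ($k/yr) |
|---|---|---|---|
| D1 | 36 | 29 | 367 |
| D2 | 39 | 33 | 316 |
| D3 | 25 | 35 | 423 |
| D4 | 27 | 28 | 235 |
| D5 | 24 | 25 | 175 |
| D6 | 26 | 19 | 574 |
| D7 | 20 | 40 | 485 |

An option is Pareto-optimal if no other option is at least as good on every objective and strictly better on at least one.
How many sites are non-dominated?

D1: not dominated.
D2: not dominated (best dock doors).
D3: dominated by D1 (dock doors 36≥25, highway distance 29≤35, lease 367≤423).
D4: not dominated.
D5: not dominated (best lease).
D6: not dominated (best highway distance).
D7: dominated by D1 (dock doors 36≥20, highway distance 29≤40, lease 367≤485).
Pareto-optimal: D1, D2, D4, D5, D6 → 5.

5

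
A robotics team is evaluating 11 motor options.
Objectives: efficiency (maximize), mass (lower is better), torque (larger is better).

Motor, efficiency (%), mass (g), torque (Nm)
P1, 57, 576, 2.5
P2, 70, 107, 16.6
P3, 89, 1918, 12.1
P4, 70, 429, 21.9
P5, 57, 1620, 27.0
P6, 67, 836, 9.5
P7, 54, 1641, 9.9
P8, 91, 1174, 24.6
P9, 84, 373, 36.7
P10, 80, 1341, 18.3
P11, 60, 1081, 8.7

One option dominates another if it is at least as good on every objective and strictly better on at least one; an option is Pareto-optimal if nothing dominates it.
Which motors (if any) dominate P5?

P9: efficiency 84≥57, mass 373≤1620, torque 36.7≥27.0 — dominates P5.
Others (P1, P2, P3, P4, P6, P7, P8, P10, P11) are each worse than P5 on at least one objective.

P9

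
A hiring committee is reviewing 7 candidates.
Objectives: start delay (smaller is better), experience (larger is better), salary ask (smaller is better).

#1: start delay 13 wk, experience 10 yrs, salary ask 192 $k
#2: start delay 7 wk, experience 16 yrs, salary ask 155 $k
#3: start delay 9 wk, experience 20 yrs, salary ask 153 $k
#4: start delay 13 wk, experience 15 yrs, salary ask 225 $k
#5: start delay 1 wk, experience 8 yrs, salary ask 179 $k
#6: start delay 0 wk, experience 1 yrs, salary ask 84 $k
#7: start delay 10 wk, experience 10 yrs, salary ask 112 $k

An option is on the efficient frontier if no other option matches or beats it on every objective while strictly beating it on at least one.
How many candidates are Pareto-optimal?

#1: dominated by #2 (start delay 7≤13, experience 16≥10, salary ask 155≤192).
#2: not dominated.
#3: not dominated (best experience).
#4: dominated by #2 (start delay 7≤13, experience 16≥15, salary ask 155≤225).
#5: not dominated.
#6: not dominated (best start delay).
#7: not dominated.
Pareto-optimal: #2, #3, #5, #6, #7 → 5.

5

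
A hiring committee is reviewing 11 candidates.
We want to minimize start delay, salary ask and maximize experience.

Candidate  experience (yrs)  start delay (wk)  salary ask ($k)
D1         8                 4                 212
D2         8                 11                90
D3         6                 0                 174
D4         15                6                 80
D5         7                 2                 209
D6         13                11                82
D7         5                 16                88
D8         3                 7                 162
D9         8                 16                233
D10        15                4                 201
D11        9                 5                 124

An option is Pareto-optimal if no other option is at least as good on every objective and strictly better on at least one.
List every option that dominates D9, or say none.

D1, D2, D4, D6, D10, D11

D1: experience 8≥8, start delay 4≤16, salary ask 212≤233 — dominates D9.
D2: experience 8≥8, start delay 11≤16, salary ask 90≤233 — dominates D9.
D4: experience 15≥8, start delay 6≤16, salary ask 80≤233 — dominates D9.
D6: experience 13≥8, start delay 11≤16, salary ask 82≤233 — dominates D9.
D10: experience 15≥8, start delay 4≤16, salary ask 201≤233 — dominates D9.
D11: experience 9≥8, start delay 5≤16, salary ask 124≤233 — dominates D9.
Others (D3, D5, D7, D8) are each worse than D9 on at least one objective.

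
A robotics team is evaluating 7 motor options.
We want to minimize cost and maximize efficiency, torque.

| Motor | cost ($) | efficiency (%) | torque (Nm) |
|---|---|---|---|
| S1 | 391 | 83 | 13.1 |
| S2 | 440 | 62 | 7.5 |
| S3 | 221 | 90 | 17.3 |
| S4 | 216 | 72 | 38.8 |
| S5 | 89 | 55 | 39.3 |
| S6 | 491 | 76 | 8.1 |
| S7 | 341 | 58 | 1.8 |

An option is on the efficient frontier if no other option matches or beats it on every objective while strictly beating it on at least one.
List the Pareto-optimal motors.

S1: dominated by S3 (cost 221≤391, efficiency 90≥83, torque 17.3≥13.1).
S2: dominated by S1 (cost 391≤440, efficiency 83≥62, torque 13.1≥7.5).
S3: not dominated (best efficiency).
S4: not dominated.
S5: not dominated (best cost).
S6: dominated by S1 (cost 391≤491, efficiency 83≥76, torque 13.1≥8.1).
S7: dominated by S3 (cost 221≤341, efficiency 90≥58, torque 17.3≥1.8).

S3, S4, S5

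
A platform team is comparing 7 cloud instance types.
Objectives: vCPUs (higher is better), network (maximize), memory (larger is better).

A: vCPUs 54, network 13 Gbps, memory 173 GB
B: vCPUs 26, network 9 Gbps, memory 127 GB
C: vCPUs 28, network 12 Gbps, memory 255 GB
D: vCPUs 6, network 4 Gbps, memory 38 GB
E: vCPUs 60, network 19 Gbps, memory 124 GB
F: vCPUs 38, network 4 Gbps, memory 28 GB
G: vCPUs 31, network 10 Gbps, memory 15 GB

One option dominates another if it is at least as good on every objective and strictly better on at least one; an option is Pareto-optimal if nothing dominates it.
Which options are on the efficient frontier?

A: not dominated.
B: dominated by A (vCPUs 54≥26, network 13≥9, memory 173≥127).
C: not dominated (best memory).
D: dominated by A (vCPUs 54≥6, network 13≥4, memory 173≥38).
E: not dominated (best vCPUs).
F: dominated by A (vCPUs 54≥38, network 13≥4, memory 173≥28).
G: dominated by A (vCPUs 54≥31, network 13≥10, memory 173≥15).

A, C, E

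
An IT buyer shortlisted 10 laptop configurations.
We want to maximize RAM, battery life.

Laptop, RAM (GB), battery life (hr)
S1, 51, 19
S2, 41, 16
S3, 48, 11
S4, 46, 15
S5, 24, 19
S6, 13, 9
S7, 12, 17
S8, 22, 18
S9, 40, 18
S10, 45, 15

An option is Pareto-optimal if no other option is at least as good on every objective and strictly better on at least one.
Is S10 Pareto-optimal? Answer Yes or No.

S1 vs S10: RAM 51≥45, battery life 19≥15 — S1 is at least as good on every objective and strictly better on at least one, so S1 dominates S10.

No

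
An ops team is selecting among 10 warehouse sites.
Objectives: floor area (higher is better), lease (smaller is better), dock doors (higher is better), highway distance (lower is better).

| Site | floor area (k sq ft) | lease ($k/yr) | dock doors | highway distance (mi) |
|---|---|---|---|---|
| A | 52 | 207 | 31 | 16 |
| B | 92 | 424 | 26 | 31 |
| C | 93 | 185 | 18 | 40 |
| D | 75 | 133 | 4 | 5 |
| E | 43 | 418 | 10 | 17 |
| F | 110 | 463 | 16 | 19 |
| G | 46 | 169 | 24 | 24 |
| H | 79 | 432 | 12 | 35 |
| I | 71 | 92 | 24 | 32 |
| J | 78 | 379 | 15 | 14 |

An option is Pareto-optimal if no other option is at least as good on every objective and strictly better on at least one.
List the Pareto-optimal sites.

A, B, C, D, F, G, I, J

A: not dominated (best dock doors).
B: not dominated.
C: not dominated.
D: not dominated (best highway distance).
E: dominated by A (floor area 52≥43, lease 207≤418, dock doors 31≥10, highway distance 16≤17).
F: not dominated (best floor area).
G: not dominated.
H: dominated by B (floor area 92≥79, lease 424≤432, dock doors 26≥12, highway distance 31≤35).
I: not dominated (best lease).
J: not dominated.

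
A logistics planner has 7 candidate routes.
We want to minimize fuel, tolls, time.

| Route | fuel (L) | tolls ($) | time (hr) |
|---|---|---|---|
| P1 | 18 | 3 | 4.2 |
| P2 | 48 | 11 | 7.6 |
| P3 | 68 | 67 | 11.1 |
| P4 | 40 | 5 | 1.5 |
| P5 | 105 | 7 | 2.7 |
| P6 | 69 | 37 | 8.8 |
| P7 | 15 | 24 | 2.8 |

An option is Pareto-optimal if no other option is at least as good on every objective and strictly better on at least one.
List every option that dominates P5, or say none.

P4: fuel 40≤105, tolls 5≤7, time 1.5≤2.7 — dominates P5.
Others (P1, P2, P3, P6, P7) are each worse than P5 on at least one objective.

P4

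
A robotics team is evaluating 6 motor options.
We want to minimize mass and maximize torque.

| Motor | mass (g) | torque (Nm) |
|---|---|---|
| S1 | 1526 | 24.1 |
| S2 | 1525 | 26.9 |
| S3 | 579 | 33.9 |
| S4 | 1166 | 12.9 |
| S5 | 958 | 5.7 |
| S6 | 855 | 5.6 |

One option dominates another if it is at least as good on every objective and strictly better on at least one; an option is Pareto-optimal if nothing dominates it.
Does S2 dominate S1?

S2 vs S1: mass 1525≤1526, torque 26.9≥24.1 — S2 is at least as good on every objective with at least one strict improvement.

Yes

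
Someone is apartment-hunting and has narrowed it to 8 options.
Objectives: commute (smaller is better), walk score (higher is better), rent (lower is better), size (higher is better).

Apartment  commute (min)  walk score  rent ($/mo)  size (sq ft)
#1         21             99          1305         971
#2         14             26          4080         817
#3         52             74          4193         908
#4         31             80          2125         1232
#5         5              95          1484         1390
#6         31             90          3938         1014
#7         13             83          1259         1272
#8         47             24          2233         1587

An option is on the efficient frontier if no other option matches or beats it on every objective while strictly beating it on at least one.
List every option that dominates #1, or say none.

#2: worse on walk score (26 vs 99).
#3: worse on commute (52 vs 21).
#4: worse on commute (31 vs 21).
#5: worse on walk score (95 vs 99).
#6: worse on commute (31 vs 21).
#7: worse on walk score (83 vs 99).
#8: worse on commute (47 vs 21).
No option dominates #1.

none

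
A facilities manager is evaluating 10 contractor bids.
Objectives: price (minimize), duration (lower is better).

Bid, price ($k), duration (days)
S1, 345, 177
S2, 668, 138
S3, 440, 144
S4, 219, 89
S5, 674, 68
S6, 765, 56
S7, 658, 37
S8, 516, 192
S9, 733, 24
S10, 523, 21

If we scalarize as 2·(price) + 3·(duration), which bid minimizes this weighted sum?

S1: 2·345 + 3·177 = 1221
S2: 2·668 + 3·138 = 1750
S3: 2·440 + 3·144 = 1312
S4: 2·219 + 3·89 = 705
S5: 2·674 + 3·68 = 1552
S6: 2·765 + 3·56 = 1698
S7: 2·658 + 3·37 = 1427
S8: 2·516 + 3·192 = 1608
S9: 2·733 + 3·24 = 1538
S10: 2·523 + 3·21 = 1109
Lowest: S4 at 705.

S4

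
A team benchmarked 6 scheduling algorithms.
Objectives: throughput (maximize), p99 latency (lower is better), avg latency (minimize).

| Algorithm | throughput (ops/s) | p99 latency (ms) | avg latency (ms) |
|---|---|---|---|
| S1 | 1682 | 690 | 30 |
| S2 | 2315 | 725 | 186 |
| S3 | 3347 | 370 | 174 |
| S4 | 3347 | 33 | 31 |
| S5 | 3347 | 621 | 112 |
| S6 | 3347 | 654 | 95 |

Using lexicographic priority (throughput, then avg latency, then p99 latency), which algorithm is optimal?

First maximize throughput: best is 3347, kept {S3, S4, S5, S6}.
Then minimize avg latency: best is 31, kept {S4}.

S4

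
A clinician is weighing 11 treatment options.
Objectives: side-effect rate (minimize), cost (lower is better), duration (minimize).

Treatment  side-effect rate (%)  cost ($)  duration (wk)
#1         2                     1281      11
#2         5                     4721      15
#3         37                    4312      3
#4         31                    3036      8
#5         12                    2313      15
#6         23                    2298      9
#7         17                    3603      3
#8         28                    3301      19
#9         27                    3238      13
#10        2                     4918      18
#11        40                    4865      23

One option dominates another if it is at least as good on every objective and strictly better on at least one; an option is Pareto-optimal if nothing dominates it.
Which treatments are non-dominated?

#1: not dominated (best cost).
#2: dominated by #1 (side-effect rate 2≤5, cost 1281≤4721, duration 11≤15).
#3: dominated by #7 (side-effect rate 17≤37, cost 3603≤4312, duration 3≤3).
#4: not dominated.
#5: dominated by #1 (side-effect rate 2≤12, cost 1281≤2313, duration 11≤15).
#6: not dominated.
#7: not dominated.
#8: dominated by #1 (side-effect rate 2≤28, cost 1281≤3301, duration 11≤19).
#9: dominated by #1 (side-effect rate 2≤27, cost 1281≤3238, duration 11≤13).
#10: dominated by #1 (side-effect rate 2≤2, cost 1281≤4918, duration 11≤18).
#11: dominated by #1 (side-effect rate 2≤40, cost 1281≤4865, duration 11≤23).

#1, #4, #6, #7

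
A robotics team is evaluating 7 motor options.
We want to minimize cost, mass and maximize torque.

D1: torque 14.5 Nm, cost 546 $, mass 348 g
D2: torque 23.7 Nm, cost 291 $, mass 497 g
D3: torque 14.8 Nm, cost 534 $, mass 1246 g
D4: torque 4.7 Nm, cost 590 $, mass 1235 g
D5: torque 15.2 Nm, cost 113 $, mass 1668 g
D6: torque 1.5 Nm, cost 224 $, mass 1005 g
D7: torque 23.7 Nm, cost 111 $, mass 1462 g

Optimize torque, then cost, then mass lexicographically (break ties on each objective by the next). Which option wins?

First maximize torque: best is 23.7, kept {D2, D7}.
Then minimize cost: best is 111, kept {D7}.

D7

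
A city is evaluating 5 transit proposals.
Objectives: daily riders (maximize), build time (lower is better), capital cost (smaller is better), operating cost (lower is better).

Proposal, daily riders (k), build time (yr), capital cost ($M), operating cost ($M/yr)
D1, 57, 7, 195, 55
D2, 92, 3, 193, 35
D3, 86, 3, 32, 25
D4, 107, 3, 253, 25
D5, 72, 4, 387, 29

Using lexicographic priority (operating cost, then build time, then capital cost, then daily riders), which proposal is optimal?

First minimize operating cost: best is 25, kept {D3, D4}.
Then minimize build time: best is 3, kept {D3, D4}.
Then minimize capital cost: best is 32, kept {D3}.

D3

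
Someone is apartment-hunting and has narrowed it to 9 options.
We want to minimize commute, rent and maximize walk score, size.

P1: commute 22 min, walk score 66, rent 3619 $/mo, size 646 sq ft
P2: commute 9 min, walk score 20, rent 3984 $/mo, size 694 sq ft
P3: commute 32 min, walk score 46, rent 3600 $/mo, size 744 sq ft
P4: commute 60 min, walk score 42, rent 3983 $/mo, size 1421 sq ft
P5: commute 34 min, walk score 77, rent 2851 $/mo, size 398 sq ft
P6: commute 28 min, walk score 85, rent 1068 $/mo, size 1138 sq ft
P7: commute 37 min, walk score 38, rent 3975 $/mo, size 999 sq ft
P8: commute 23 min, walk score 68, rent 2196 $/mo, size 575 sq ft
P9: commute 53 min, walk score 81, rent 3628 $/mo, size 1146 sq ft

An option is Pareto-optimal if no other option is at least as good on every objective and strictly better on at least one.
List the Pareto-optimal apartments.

P1, P2, P4, P6, P8, P9

P1: not dominated.
P2: not dominated (best commute).
P3: dominated by P6 (commute 28≤32, walk score 85≥46, rent 1068≤3600, size 1138≥744).
P4: not dominated (best size).
P5: dominated by P6 (commute 28≤34, walk score 85≥77, rent 1068≤2851, size 1138≥398).
P6: not dominated (best walk score).
P7: dominated by P6 (commute 28≤37, walk score 85≥38, rent 1068≤3975, size 1138≥999).
P8: not dominated.
P9: not dominated.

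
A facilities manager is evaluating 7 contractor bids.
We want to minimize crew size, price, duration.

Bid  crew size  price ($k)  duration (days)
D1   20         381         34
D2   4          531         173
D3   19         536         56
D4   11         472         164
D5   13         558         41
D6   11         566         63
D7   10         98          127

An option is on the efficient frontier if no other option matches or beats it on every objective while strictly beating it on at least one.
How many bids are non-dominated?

D1: not dominated (best duration).
D2: not dominated (best crew size).
D3: not dominated.
D4: dominated by D7 (crew size 10≤11, price 98≤472, duration 127≤164).
D5: not dominated.
D6: not dominated.
D7: not dominated (best price).
Pareto-optimal: D1, D2, D3, D5, D6, D7 → 6.

6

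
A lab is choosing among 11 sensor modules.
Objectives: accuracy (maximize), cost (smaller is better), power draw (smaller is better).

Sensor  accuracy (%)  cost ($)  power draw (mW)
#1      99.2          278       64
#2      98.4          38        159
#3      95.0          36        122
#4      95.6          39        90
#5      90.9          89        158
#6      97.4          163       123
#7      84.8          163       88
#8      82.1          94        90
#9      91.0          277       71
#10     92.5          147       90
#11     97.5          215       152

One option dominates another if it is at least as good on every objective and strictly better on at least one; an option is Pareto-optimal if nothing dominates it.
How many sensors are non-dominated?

#1: not dominated (best accuracy).
#2: not dominated.
#3: not dominated (best cost).
#4: not dominated.
#5: dominated by #3 (accuracy 95.0≥90.9, cost 36≤89, power draw 122≤158).
#6: not dominated.
#7: not dominated.
#8: dominated by #4 (accuracy 95.6≥82.1, cost 39≤94, power draw 90≤90).
#9: not dominated.
#10: dominated by #4 (accuracy 95.6≥92.5, cost 39≤147, power draw 90≤90).
#11: not dominated.
Pareto-optimal: #1, #2, #3, #4, #6, #7, #9, #11 → 8.

8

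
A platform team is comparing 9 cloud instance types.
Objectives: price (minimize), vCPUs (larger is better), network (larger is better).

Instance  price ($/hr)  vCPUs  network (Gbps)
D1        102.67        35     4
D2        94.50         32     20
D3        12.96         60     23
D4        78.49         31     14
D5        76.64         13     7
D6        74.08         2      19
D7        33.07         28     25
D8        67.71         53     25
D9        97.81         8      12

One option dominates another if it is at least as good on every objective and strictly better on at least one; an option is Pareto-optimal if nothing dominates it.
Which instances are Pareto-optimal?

D1: dominated by D3 (price 12.96≤102.67, vCPUs 60≥35, network 23≥4).
D2: dominated by D3 (price 12.96≤94.50, vCPUs 60≥32, network 23≥20).
D3: not dominated (best price).
D4: dominated by D3 (price 12.96≤78.49, vCPUs 60≥31, network 23≥14).
D5: dominated by D3 (price 12.96≤76.64, vCPUs 60≥13, network 23≥7).
D6: dominated by D3 (price 12.96≤74.08, vCPUs 60≥2, network 23≥19).
D7: not dominated.
D8: not dominated.
D9: dominated by D2 (price 94.50≤97.81, vCPUs 32≥8, network 20≥12).

D3, D7, D8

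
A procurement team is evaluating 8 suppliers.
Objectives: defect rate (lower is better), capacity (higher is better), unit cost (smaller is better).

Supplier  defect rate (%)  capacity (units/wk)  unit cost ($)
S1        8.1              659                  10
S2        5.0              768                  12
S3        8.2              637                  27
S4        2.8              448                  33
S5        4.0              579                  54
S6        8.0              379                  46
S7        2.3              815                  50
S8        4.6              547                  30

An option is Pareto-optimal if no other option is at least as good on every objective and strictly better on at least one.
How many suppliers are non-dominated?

5

S1: not dominated (best unit cost).
S2: not dominated.
S3: dominated by S1 (defect rate 8.1≤8.2, capacity 659≥637, unit cost 10≤27).
S4: not dominated.
S5: dominated by S7 (defect rate 2.3≤4.0, capacity 815≥579, unit cost 50≤54).
S6: dominated by S2 (defect rate 5.0≤8.0, capacity 768≥379, unit cost 12≤46).
S7: not dominated (best defect rate).
S8: not dominated.
Pareto-optimal: S1, S2, S4, S7, S8 → 5.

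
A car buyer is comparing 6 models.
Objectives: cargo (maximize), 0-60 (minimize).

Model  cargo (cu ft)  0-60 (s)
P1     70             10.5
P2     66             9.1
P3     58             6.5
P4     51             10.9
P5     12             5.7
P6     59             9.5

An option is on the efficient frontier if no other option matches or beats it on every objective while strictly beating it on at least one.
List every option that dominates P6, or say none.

P2: cargo 66≥59, 0-60 9.1≤9.5 — dominates P6.
Others (P1, P3, P4, P5) are each worse than P6 on at least one objective.

P2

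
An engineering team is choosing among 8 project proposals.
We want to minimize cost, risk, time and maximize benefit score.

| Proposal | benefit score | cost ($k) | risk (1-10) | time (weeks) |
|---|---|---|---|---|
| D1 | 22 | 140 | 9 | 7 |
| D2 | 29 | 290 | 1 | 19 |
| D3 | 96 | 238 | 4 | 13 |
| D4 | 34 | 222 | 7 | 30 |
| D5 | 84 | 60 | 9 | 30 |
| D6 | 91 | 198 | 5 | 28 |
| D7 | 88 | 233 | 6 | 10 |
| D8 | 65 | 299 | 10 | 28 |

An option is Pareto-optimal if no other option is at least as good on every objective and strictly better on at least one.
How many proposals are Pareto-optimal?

6

D1: not dominated (best time).
D2: not dominated (best risk).
D3: not dominated (best benefit score).
D4: dominated by D6 (benefit score 91≥34, cost 198≤222, risk 5≤7, time 28≤30).
D5: not dominated (best cost).
D6: not dominated.
D7: not dominated.
D8: dominated by D3 (benefit score 96≥65, cost 238≤299, risk 4≤10, time 13≤28).
Pareto-optimal: D1, D2, D3, D5, D6, D7 → 6.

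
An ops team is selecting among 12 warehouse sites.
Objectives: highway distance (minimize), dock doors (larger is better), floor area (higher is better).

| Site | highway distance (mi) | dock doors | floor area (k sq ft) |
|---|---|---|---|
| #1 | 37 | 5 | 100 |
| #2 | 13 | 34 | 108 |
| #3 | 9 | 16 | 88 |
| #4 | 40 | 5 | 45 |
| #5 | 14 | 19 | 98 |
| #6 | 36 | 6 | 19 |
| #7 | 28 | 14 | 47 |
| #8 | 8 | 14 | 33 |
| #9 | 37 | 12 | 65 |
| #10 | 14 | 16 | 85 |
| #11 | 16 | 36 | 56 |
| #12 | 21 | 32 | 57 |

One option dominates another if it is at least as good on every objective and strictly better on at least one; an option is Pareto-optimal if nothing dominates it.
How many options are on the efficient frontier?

#1: dominated by #2 (highway distance 13≤37, dock doors 34≥5, floor area 108≥100).
#2: not dominated (best floor area).
#3: not dominated.
#4: dominated by #1 (highway distance 37≤40, dock doors 5≥5, floor area 100≥45).
#5: dominated by #2 (highway distance 13≤14, dock doors 34≥19, floor area 108≥98).
#6: dominated by #2 (highway distance 13≤36, dock doors 34≥6, floor area 108≥19).
#7: dominated by #2 (highway distance 13≤28, dock doors 34≥14, floor area 108≥47).
#8: not dominated (best highway distance).
#9: dominated by #2 (highway distance 13≤37, dock doors 34≥12, floor area 108≥65).
#10: dominated by #2 (highway distance 13≤14, dock doors 34≥16, floor area 108≥85).
#11: not dominated (best dock doors).
#12: dominated by #2 (highway distance 13≤21, dock doors 34≥32, floor area 108≥57).
Pareto-optimal: #2, #3, #8, #11 → 4.

4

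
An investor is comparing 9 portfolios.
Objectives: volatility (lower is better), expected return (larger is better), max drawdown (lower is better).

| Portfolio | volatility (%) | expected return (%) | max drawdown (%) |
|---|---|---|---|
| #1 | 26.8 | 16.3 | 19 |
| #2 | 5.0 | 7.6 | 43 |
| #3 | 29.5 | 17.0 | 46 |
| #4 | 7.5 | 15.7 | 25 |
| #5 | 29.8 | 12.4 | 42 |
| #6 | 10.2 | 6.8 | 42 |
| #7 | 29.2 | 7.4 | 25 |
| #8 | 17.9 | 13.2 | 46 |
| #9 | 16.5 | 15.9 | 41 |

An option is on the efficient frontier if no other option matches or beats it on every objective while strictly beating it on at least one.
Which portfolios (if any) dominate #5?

#1, #4, #9

#1: volatility 26.8≤29.8, expected return 16.3≥12.4, max drawdown 19≤42 — dominates #5.
#4: volatility 7.5≤29.8, expected return 15.7≥12.4, max drawdown 25≤42 — dominates #5.
#9: volatility 16.5≤29.8, expected return 15.9≥12.4, max drawdown 41≤42 — dominates #5.
Others (#2, #3, #6, #7, #8) are each worse than #5 on at least one objective.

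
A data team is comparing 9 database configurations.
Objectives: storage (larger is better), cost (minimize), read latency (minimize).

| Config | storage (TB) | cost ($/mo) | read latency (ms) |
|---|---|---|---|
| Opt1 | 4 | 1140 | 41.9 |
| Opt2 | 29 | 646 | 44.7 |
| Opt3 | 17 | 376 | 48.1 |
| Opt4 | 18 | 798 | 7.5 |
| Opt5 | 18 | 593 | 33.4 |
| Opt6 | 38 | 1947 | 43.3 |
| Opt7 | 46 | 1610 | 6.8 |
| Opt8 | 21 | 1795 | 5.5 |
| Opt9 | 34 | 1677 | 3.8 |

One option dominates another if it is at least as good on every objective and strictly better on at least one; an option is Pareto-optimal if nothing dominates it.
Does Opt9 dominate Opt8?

Yes

Opt9 vs Opt8: storage 34≥21, cost 1677≤1795, read latency 3.8≤5.5 — Opt9 is at least as good on every objective with at least one strict improvement.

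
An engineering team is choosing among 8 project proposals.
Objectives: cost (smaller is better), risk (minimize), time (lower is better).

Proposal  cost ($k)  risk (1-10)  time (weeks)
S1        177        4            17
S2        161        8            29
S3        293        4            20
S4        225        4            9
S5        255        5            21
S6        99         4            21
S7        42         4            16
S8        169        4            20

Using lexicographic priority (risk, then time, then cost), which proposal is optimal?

First minimize risk: best is 4, kept {S1, S3, S4, S6, S7, S8}.
Then minimize time: best is 9, kept {S4}.

S4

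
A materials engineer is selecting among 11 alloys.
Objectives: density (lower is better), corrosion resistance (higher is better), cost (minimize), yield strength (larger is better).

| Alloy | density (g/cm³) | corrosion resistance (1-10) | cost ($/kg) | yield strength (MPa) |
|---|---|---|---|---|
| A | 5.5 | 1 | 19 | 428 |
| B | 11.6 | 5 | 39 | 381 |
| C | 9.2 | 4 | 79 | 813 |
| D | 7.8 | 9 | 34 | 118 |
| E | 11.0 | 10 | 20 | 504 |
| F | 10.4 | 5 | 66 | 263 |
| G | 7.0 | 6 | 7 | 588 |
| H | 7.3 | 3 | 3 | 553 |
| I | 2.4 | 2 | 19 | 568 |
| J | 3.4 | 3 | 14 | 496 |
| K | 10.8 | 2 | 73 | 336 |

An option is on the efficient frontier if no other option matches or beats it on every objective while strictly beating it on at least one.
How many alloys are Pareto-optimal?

A: dominated by I (density 2.4≤5.5, corrosion resistance 2≥1, cost 19≤19, yield strength 568≥428).
B: dominated by E (density 11.0≤11.6, corrosion resistance 10≥5, cost 20≤39, yield strength 504≥381).
C: not dominated (best yield strength).
D: not dominated.
E: not dominated (best corrosion resistance).
F: dominated by G (density 7.0≤10.4, corrosion resistance 6≥5, cost 7≤66, yield strength 588≥263).
G: not dominated.
H: not dominated (best cost).
I: not dominated (best density).
J: not dominated.
K: dominated by G (density 7.0≤10.8, corrosion resistance 6≥2, cost 7≤73, yield strength 588≥336).
Pareto-optimal: C, D, E, G, H, I, J → 7.

7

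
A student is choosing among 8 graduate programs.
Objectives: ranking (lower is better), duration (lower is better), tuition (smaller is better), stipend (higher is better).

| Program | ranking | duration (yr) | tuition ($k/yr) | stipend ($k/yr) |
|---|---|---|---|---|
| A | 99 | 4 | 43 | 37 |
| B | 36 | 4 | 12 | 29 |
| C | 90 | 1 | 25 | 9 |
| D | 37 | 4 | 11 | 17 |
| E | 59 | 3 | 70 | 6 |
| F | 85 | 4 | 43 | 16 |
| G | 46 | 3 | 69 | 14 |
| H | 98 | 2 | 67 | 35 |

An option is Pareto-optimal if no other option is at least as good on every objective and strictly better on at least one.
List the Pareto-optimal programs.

A: not dominated (best stipend).
B: not dominated (best ranking).
C: not dominated (best duration).
D: not dominated (best tuition).
E: dominated by G (ranking 46≤59, duration 3≤3, tuition 69≤70, stipend 14≥6).
F: dominated by B (ranking 36≤85, duration 4≤4, tuition 12≤43, stipend 29≥16).
G: not dominated.
H: not dominated.

A, B, C, D, G, H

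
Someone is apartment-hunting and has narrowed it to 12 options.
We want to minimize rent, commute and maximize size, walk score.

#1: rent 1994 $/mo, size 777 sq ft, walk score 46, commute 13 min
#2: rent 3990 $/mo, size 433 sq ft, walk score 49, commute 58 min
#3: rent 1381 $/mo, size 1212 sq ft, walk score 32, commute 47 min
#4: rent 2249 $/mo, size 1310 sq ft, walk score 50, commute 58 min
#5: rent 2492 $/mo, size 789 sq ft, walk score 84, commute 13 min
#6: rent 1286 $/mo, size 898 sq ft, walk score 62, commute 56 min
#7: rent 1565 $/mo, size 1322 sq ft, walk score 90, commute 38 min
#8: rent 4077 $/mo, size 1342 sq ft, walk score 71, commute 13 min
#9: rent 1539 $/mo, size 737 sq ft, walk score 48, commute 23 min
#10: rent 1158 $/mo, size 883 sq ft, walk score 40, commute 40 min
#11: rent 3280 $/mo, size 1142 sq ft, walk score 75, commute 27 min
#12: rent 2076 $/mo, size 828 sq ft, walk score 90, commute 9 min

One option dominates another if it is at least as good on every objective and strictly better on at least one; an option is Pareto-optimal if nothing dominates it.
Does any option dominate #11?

No

#1: worse on size (777 vs 1142).
#2: worse on rent (3990 vs 3280).
#3: worse on walk score (32 vs 75).
#4: worse on walk score (50 vs 75).
#5: worse on size (789 vs 1142).
#6: worse on size (898 vs 1142).
#7: worse on commute (38 vs 27).
#8: worse on rent (4077 vs 3280).
#9: worse on size (737 vs 1142).
#10: worse on size (883 vs 1142).
#12: worse on size (828 vs 1142).
No option is at least as good as #11 on every objective and strictly better on one.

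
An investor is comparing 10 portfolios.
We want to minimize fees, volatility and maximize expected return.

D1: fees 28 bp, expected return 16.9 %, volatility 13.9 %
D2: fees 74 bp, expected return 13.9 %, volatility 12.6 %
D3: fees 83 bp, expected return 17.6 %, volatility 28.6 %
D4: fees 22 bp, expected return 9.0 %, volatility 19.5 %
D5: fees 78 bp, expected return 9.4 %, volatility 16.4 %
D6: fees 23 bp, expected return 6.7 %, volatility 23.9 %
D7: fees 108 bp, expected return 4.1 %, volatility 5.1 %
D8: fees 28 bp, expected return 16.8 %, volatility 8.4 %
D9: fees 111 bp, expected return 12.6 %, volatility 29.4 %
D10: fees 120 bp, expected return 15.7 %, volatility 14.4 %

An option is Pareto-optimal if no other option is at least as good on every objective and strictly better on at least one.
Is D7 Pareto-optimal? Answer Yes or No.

Yes

D1: worse on volatility (13.9 vs 5.1).
D2: worse on volatility (12.6 vs 5.1).
D3: worse on volatility (28.6 vs 5.1).
D4: worse on volatility (19.5 vs 5.1).
D5: worse on volatility (16.4 vs 5.1).
D6: worse on volatility (23.9 vs 5.1).
D8: worse on volatility (8.4 vs 5.1).
D9: worse on fees (111 vs 108).
D10: worse on fees (120 vs 108).
No option is at least as good as D7 on every objective and strictly better on one.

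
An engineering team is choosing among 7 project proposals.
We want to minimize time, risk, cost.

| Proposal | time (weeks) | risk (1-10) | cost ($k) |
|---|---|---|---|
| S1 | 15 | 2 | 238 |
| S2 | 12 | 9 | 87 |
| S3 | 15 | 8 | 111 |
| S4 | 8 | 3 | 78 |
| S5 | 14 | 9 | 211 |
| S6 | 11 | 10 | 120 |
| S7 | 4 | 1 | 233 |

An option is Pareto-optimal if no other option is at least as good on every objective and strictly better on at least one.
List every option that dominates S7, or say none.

none

S1: worse on time (15 vs 4).
S2: worse on time (12 vs 4).
S3: worse on time (15 vs 4).
S4: worse on time (8 vs 4).
S5: worse on time (14 vs 4).
S6: worse on time (11 vs 4).
No option dominates S7.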